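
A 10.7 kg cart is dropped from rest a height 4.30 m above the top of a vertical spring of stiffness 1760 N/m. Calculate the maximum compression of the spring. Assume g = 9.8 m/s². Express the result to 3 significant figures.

Measuring PE from the top of the relaxed spring, at max compression the cart has dropped H + x with zero KE, so:
mg(H + x) = ½kx²
½(1760)x² − (10.7)(9.8)x − (10.7)(9.8)(4.30) = 0
880.0x² − 104.9x − 450.9 = 0
x = [104.9 + √(10996 + 1.5872e+06)]/(2 × 880.0) = 0.7779 m

x = 0.778 m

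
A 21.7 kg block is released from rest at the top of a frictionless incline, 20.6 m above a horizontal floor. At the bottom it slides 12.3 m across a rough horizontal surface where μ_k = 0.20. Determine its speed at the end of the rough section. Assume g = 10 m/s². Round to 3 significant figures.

v = 19.0 m/s

Applying the work–energy principle:
mgh = ½mv² + μ_k m g d
W_f = μ_k mg d = (0.20)(21.7)(10)(12.3) = 533.8 J
½mv² = mgh − W_f = 4470.2 − 533.8 = 3936.4 J
v = √(2 × 3936.4/21.7) = 19.05 m/s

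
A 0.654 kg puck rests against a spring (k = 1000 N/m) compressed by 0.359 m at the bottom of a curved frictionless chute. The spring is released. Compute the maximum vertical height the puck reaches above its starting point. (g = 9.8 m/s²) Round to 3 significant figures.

Energy conservation from release to the highest point: ½kx² = mgh
h = kx²/(2mg) = (1000)(0.359)²/(2 × 0.654 × 9.8) = 10.05 m

h = 10.1 m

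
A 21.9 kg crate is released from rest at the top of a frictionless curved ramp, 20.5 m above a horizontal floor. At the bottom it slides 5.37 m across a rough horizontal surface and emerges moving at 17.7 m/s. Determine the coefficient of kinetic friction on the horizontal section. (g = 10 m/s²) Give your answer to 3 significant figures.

μ_k = 0.900

Applying the work–energy principle:
mgh = ½mv² + μ_k m g d
mgh = 4489.5 J; ½mv² = 3430.5 J
W_f = 4489.5 − 3430.5 = 1059 J
μ_k = W_f/(mg·d) = 1059/(219.0 × 5.37) = 0.9005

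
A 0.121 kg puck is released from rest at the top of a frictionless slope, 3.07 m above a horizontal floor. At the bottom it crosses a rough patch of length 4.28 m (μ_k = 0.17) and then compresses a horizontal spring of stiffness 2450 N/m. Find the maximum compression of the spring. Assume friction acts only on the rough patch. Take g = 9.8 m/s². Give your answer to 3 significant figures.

Initial energy: E₁ = mgh = (0.121)(9.8)(3.07) = 3.6404 J
Friction removes W_f = μ_k mg d = (0.17)(0.121)(9.8)(4.28) = 0.8628 J
Energy reaching the spring: E = 3.6404 − 0.8628 = 2.7776 J
At max compression ½kx² = E ⇒ x = √(2E/k) = √(2 × 2.7776/2450) = 0.04762 m

x = 0.0476 m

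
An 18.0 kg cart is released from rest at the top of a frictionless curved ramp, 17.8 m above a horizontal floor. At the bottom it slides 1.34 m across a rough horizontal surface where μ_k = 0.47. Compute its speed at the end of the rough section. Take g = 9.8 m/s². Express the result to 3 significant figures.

Energy bookkeeping (friction removes W_f = μ_k N d):
mgh = ½mv² + μ_k m g d
W_f = μ_k mg d = (0.47)(18.0)(9.8)(1.34) = 111.1 J
½mv² = mgh − W_f = 3139.9 − 111.1 = 3028.8 J
v = √(2 × 3028.8/18.0) = 18.34 m/s

v = 18.3 m/s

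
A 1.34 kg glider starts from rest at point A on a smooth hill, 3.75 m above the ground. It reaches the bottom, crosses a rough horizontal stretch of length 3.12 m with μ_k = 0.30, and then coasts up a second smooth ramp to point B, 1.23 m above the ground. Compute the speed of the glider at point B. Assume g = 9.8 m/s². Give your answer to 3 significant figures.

v = 5.57 m/s

Energy at A: mgh₁ = (1.34)(9.8)(3.75) = 49.245 J
Friction loss: W_f = μ_k mg d = 12.29 J
At B: ½mv² + mgh₂ = mgh₁ − W_f
½mv² = 49.245 − 12.29 − 16.152 = 20.801 J
v = √(2 × 20.801/1.34) = 5.572 m/s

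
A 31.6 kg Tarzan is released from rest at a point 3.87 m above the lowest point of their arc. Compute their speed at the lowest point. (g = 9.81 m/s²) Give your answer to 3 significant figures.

Mechanical energy is conserved (no friction): mgh = ½mv²
The mass cancels from both sides.
v = √(2gh) = √(2 × 9.81 × 3.87) = √75.929 = 8.714 m/s

v = 8.71 m/s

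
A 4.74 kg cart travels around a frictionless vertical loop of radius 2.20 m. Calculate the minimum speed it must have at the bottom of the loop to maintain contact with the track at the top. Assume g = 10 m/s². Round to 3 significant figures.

v = 10.5 m/s

At the top: mg = mv_top²/r ⇒ v_top² = gr = 22.00 m²/s²
Energy from bottom to top (height 2r): ½mv_bot² = ½mv_top² + mg(2r)
v_bot² = gr + 4gr = 5gr = 110.0
v_bot = √(5gr) = 10.49 m/s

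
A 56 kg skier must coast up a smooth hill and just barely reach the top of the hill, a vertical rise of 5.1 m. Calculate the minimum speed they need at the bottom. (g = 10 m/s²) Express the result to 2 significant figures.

At the top they are momentarily at rest, so all KE converts to PE: ½mv² = mgh
v = √(2gh) = √(2 × 10 × 5.1) = 10.10 m/s

v = 10 m/s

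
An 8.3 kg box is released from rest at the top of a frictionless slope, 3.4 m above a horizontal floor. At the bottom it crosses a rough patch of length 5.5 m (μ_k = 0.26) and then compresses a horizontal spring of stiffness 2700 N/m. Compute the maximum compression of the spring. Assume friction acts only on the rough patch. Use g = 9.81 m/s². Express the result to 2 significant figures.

Initial energy: E₁ = mgh = (8.3)(9.81)(3.4) = 276.84 J
Friction removes W_f = μ_k mg d = (0.26)(8.3)(9.81)(5.5) = 116.4 J
Energy reaching the spring: E = 276.84 − 116.4 = 160.40 J
At max compression ½kx² = E ⇒ x = √(2E/k) = √(2 × 160.40/2700) = 0.3447 m

x = 0.34 m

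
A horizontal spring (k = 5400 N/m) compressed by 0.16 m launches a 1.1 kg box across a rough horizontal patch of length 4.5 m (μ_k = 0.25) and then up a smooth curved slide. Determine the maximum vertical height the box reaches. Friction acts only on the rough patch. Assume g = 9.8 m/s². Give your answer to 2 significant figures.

h = 5.3 m

Spring energy: E₀ = ½kx² = ½(5400)(0.16)² = 69.120 J
Friction: W_f = μ_k mg d = (0.25)(1.1)(9.8)(4.5) = 12.13 J
Energy at base of ramp: E = 69.120 − 12.13 = 56.993 J
At max height all remaining energy is PE: mgh = E ⇒ h = E/(mg) = 56.993/(1.1 × 9.8) = 5.287 m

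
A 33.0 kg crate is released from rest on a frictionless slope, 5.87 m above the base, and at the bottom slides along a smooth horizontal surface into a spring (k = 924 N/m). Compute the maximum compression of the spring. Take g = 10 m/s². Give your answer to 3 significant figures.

Gravitational PE at the top equals spring PE at max compression: mgh = ½kx²
x = √(2mgh/k) = √(2 × 33.0 × 10 × 5.87 / 924) = 2.048 m

x = 2.05 m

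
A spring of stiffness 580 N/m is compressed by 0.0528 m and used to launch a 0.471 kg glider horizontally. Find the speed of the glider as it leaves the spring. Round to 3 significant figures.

v = 1.85 m/s

Spring PE converts entirely to kinetic energy: ½kx² = ½mv²
v = x√(k/m) = 0.0528 × √(580/0.471) = 1.853 m/s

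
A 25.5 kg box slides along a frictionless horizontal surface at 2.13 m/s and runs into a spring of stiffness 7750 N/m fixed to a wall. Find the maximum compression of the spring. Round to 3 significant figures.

x = 0.122 m

At max compression the box is momentarily at rest: ½mv² = ½kx²
x = v√(m/k) = 2.13 × √(25.5/7750) = 0.1222 m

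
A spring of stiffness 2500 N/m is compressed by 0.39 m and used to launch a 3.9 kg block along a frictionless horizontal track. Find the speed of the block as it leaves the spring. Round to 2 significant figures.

v = 9.9 m/s

The block leaves the spring when the spring is at natural length, so ½kx² = ½mv²
v = x√(k/m) = 0.39 × √(2500/3.9) = 9.874 m/s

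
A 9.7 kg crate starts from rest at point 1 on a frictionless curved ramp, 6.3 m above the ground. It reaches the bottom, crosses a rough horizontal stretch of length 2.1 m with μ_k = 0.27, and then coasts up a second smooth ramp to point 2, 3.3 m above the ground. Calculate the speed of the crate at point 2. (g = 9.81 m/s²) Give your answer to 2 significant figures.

v = 6.9 m/s

Energy at 1: mgh₁ = (9.7)(9.81)(6.3) = 599.49 J
Friction loss: W_f = μ_k mg d = 53.95 J
At 2: ½mv² + mgh₂ = mgh₁ − W_f
½mv² = 599.49 − 53.95 − 314.02 = 231.52 J
v = √(2 × 231.52/9.7) = 6.909 m/s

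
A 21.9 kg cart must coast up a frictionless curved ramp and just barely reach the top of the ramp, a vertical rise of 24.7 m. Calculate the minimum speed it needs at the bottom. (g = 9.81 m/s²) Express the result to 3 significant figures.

v = 22.0 m/s

At the top it is momentarily at rest, so all KE converts to PE: ½mv² = mgh
v = √(2gh) = √(2 × 9.81 × 24.7) = 22.01 m/s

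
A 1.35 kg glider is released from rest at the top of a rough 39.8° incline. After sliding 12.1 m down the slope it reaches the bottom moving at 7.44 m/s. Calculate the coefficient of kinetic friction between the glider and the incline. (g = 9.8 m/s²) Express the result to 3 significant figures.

Energy balance down the incline: mg L sinθ − ½mv² = μ_k (mg cosθ) L
mgL sinθ = 102.47 J; ½mv² = 37.364 J
W_f = 102.47 − 37.364 = 65.11 J
μ_k = W_f/(mg cosθ · L) = 65.11/(10.16 × 12.1) = 0.5294

μ_k = 0.529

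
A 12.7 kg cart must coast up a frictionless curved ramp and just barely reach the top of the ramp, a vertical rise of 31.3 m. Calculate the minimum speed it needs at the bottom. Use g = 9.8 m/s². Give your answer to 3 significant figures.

At the top it is momentarily at rest, so all KE converts to PE: ½mv² = mgh
v = √(2gh) = √(2 × 9.8 × 31.3) = 24.77 m/s

v = 24.8 m/s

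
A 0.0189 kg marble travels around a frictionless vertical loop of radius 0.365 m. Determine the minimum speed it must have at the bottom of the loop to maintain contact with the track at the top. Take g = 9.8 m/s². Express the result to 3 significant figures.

v = 4.23 m/s

At the top: mg = mv_top²/r ⇒ v_top² = gr = 3.577 m²/s²
Energy from bottom to top (height 2r): ½mv_bot² = ½mv_top² + mg(2r)
v_bot² = gr + 4gr = 5gr = 17.88
v_bot = √(5gr) = 4.229 m/s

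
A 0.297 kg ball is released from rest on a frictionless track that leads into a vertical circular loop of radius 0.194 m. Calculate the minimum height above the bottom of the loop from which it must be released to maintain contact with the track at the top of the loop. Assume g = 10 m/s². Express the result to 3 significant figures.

At the top, for minimum speed gravity alone supplies the centripetal force: mg = mv_top²/r ⇒ v_top² = gr = 1.940 m²/s²
Energy conservation from release height h to the top (height 2r): mgh = ½mv_top² + mg(2r)
h = v_top²/(2g) + 2r = r/2 + 2r = 5r/2 = 0.4850 m

h = 0.485 m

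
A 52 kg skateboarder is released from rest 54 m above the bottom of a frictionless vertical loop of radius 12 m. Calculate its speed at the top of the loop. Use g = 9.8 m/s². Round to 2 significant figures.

Energy conservation: mgh = ½mv_top² + mg(2r)
v_top² = 2g(h − 2r) = 2(9.8)(54 − 24.00) = 588.0
v_top = 24.25 m/s

v = 24 m/s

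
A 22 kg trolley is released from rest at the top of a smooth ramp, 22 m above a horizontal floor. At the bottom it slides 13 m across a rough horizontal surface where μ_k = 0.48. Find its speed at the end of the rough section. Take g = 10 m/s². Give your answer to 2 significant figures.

v = 18 m/s

Applying the work–energy principle:
mgh = ½mv² + μ_k m g d
W_f = μ_k mg d = (0.48)(22)(10)(13) = 1373 J
½mv² = mgh − W_f = 4840.0 − 1373 = 3467.2 J
v = √(2 × 3467.2/22) = 17.75 m/s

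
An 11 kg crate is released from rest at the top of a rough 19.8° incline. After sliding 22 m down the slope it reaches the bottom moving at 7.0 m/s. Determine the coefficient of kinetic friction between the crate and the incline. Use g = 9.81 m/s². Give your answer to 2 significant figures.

μ_k = 0.24

Energy balance down the incline: mg L sinθ − ½mv² = μ_k (mg cosθ) L
mgL sinθ = 804.17 J; ½mv² = 269.50 J
W_f = 804.17 − 269.50 = 534.7 J
μ_k = W_f/(mg cosθ · L) = 534.7/(101.5 × 22) = 0.2394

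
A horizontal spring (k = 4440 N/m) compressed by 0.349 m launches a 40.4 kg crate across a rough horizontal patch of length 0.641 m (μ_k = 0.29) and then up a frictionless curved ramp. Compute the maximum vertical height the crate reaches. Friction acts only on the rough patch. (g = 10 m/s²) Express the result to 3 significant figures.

h = 0.483 m

Spring energy: E₀ = ½kx² = ½(4440)(0.349)² = 270.40 J
Friction: W_f = μ_k mg d = (0.29)(40.4)(10)(0.641) = 75.10 J
Energy at base of ramp: E = 270.40 − 75.10 = 195.30 J
At max height all remaining energy is PE: mgh = E ⇒ h = E/(mg) = 195.30/(40.4 × 10) = 0.4834 m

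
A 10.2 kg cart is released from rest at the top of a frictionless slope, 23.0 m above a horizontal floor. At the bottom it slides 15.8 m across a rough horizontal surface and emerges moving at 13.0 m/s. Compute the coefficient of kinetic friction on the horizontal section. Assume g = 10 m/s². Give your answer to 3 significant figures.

μ_k = 0.921

Energy at the top = energy at the end + work done against friction:
mgh = ½mv² + μ_k m g d
mgh = 2346.0 J; ½mv² = 861.90 J
W_f = 2346.0 − 861.90 = 1484 J
μ_k = W_f/(mg·d) = 1484/(102.0 × 15.8) = 0.9209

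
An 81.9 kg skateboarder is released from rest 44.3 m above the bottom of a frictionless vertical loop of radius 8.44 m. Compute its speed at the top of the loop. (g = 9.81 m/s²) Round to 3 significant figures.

Energy conservation: mgh = ½mv_top² + mg(2r)
v_top² = 2g(h − 2r) = 2(9.81)(44.3 − 16.88) = 538.0
v_top = 23.19 m/s

v = 23.2 m/s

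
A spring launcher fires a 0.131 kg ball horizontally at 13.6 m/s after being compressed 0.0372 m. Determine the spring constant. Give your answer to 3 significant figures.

k = 17500 N/m

½kx² = ½mv²
k = mv²/x² = (0.131)(13.6)²/(0.0372)² = 17509 N/m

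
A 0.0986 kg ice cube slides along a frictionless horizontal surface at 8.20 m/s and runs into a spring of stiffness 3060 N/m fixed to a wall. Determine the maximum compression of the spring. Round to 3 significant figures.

Conservation of energy between contact and max compression: ½mv² = ½kx²
x = v√(m/k) = 8.20 × √(0.0986/3060) = 0.04655 m

x = 0.0465 m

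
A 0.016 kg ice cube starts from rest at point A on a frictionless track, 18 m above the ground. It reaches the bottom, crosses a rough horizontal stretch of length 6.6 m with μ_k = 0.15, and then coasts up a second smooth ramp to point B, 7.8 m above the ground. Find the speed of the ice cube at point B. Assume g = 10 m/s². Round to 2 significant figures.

v = 14 m/s

Energy at A: mgh₁ = (0.016)(10)(18) = 2.8800 J
Friction loss: W_f = μ_k mg d = 0.1584 J
At B: ½mv² + mgh₂ = mgh₁ − W_f
½mv² = 2.8800 − 0.1584 − 1.2480 = 1.4736 J
v = √(2 × 1.4736/0.016) = 13.57 m/s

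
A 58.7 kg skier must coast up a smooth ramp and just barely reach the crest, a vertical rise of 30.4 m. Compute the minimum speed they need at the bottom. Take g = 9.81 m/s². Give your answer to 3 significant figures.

At the top they are momentarily at rest, so all KE converts to PE: ½mv² = mgh
v = √(2gh) = √(2 × 9.81 × 30.4) = 24.42 m/s

v = 24.4 m/s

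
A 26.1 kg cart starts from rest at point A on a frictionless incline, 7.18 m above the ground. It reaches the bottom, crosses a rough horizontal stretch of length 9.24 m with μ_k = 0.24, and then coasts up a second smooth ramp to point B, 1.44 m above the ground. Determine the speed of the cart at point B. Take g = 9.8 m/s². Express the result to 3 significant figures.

Energy at A: mgh₁ = (26.1)(9.8)(7.18) = 1836.5 J
Friction loss: W_f = μ_k mg d = 567.2 J
At B: ½mv² + mgh₂ = mgh₁ − W_f
½mv² = 1836.5 − 567.2 − 368.32 = 900.96 J
v = √(2 × 900.96/26.1) = 8.309 m/s

v = 8.31 m/s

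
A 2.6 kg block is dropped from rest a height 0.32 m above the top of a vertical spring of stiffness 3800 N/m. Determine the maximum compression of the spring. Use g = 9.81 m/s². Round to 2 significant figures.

x = 0.073 m

Take the reference level at the top of the uncompressed spring. At max compression the block has fallen H + x and is momentarily at rest:
mg(H + x) = ½kx²
½(3800)x² − (2.6)(9.81)x − (2.6)(9.81)(0.32) = 0
1900x² − 25.51x − 8.162 = 0
x = [25.51 + √(650.6 + 62031)]/(2 × 1900) = 0.07260 m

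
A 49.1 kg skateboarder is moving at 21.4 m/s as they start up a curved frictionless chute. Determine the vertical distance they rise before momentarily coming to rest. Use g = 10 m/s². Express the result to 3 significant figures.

By energy conservation, ½mv² = mgh
h = v²/(2g) = 21.4²/(2 × 10) = 22.90 m

h = 22.9 m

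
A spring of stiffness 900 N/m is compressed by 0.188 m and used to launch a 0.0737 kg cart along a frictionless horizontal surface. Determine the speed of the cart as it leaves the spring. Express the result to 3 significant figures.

v = 20.8 m/s

The cart leaves the spring when the spring is at natural length, so ½kx² = ½mv²
v = x√(k/m) = 0.188 × √(900/0.0737) = 20.78 m/s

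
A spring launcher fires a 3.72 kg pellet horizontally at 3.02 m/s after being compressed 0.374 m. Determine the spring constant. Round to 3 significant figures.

½kx² = ½mv²
k = mv²/x² = (3.72)(3.02)²/(0.374)² = 242.6 N/m

k = 243 N/m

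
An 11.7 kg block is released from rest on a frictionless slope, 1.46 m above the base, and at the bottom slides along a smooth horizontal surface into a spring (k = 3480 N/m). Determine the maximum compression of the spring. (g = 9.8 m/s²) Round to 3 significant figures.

x = 0.310 m

Energy conservation (no friction) from release to max compression: mgh = ½kx²
x = √(2mgh/k) = √(2 × 11.7 × 9.8 × 1.46 / 3480) = 0.3102 m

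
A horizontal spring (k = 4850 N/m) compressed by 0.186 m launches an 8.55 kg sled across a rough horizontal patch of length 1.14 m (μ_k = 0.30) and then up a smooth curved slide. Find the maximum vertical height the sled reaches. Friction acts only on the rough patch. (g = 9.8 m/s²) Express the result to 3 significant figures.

Spring energy: E₀ = ½kx² = ½(4850)(0.186)² = 83.895 J
Friction: W_f = μ_k mg d = (0.30)(8.55)(9.8)(1.14) = 28.66 J
Energy at base of ramp: E = 83.895 − 28.66 = 55.239 J
At max height all remaining energy is PE: mgh = E ⇒ h = E/(mg) = 55.239/(8.55 × 9.8) = 0.6593 m

h = 0.659 m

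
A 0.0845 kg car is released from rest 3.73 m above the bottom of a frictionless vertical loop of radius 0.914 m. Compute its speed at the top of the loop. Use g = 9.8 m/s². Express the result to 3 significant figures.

Energy conservation: mgh = ½mv_top² + mg(2r)
v_top² = 2g(h − 2r) = 2(9.8)(3.73 − 1.828) = 37.28
v_top = 6.106 m/s

v = 6.11 m/s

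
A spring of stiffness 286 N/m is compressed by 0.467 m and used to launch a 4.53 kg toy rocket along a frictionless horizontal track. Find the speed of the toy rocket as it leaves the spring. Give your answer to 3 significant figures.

The toy rocket leaves the spring when the spring is at natural length, so ½kx² = ½mv²
v = x√(k/m) = 0.467 × √(286/4.53) = 3.711 m/s

v = 3.71 m/s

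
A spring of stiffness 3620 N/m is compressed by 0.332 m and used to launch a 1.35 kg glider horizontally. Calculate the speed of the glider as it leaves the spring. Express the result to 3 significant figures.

Spring PE converts entirely to kinetic energy: ½kx² = ½mv²
v = x√(k/m) = 0.332 × √(3620/1.35) = 17.19 m/s

v = 17.2 m/s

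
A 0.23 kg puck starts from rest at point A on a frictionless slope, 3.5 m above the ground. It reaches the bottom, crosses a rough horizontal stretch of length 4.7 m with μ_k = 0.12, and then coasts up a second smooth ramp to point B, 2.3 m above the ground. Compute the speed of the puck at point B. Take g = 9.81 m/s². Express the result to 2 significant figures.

v = 3.5 m/s

Energy at A: mgh₁ = (0.23)(9.81)(3.5) = 7.8971 J
Friction loss: W_f = μ_k mg d = 1.273 J
At B: ½mv² + mgh₂ = mgh₁ − W_f
½mv² = 7.8971 − 1.273 − 5.1895 = 1.4350 J
v = √(2 × 1.4350/0.23) = 3.532 m/s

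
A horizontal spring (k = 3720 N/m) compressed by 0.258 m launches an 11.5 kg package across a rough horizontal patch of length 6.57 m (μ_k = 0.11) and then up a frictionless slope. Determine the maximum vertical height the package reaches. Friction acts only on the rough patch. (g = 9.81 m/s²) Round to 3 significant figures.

Spring energy: E₀ = ½kx² = ½(3720)(0.258)² = 123.81 J
Friction: W_f = μ_k mg d = (0.11)(11.5)(9.81)(6.57) = 81.53 J
Energy at base of ramp: E = 123.81 − 81.53 = 42.278 J
At max height all remaining energy is PE: mgh = E ⇒ h = E/(mg) = 42.278/(11.5 × 9.81) = 0.3748 m

h = 0.375 m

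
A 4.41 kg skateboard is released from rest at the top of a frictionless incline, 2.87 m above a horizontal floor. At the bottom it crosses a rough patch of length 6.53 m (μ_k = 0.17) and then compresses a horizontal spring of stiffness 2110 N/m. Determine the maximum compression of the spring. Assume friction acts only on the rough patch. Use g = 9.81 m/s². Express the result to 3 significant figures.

x = 0.269 m

Initial energy: E₁ = mgh = (4.41)(9.81)(2.87) = 124.16 J
Friction removes W_f = μ_k mg d = (0.17)(4.41)(9.81)(6.53) = 48.03 J
Energy reaching the spring: E = 124.16 − 48.03 = 76.137 J
At max compression ½kx² = E ⇒ x = √(2E/k) = √(2 × 76.137/2110) = 0.2686 m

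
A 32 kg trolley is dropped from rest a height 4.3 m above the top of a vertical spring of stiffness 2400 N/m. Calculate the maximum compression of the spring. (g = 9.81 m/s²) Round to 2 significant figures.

x = 1.2 m

Let x be the compression. The total drop is H + x, and the trolley is instantaneously at rest at max compression, so energy conservation gives:
mg(H + x) = ½kx²
½(2400)x² − (32)(9.81)x − (32)(9.81)(4.3) = 0
1200x² − 313.9x − 1350 = 0
x = [313.9 + √(98546 + 6.4793e+06)]/(2 × 1200) = 1.199 m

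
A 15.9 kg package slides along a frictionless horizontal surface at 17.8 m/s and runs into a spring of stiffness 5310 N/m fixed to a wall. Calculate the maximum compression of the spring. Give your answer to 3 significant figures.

x = 0.974 m

At max compression the package is momentarily at rest: ½mv² = ½kx²
x = v√(m/k) = 17.8 × √(15.9/5310) = 0.9740 m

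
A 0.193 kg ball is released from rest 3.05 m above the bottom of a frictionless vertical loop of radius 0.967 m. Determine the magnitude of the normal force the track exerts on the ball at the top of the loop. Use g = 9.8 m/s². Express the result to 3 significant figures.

Energy from release to top (height 2r): mgh = ½mv_top² + mg(2r)
v_top² = 2g(h − 2r) = 2(9.8)(3.05 − 1.934) = 21.874 m²/s²
At the top, both N and weight point toward the centre: N + mg = mv_top²/r
N = m(v_top²/r − g) = 0.193(21.874/0.967 − 9.8) = 2.474 N

N = 2.47 N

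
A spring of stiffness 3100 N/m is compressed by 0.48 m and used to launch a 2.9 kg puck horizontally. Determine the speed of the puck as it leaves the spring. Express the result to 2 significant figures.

v = 16 m/s

Spring PE converts entirely to kinetic energy: ½kx² = ½mv²
v = x√(k/m) = 0.48 × √(3100/2.9) = 15.69 m/s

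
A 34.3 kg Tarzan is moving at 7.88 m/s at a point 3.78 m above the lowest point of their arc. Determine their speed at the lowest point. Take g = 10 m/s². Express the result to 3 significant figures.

v = 11.7 m/s

Equating total energy at the two states: ½mv₀² + mgh = ½mv²
The mass cancels from both sides.
v² = v₀² + 2gh = (7.88)² + 2(10)(3.78) = 137.69
v = √137.69 = 11.73 m/s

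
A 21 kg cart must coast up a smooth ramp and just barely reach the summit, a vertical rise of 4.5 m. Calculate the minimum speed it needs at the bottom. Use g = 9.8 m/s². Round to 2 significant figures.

v = 9.4 m/s

At the top it is momentarily at rest, so all KE converts to PE: ½mv² = mgh
v = √(2gh) = √(2 × 9.8 × 4.5) = 9.391 m/s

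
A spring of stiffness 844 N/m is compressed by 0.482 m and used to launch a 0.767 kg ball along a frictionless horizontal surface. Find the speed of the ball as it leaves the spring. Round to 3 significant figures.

v = 16.0 m/s

Spring PE converts entirely to kinetic energy: ½kx² = ½mv²
v = x√(k/m) = 0.482 × √(844/0.767) = 15.99 m/s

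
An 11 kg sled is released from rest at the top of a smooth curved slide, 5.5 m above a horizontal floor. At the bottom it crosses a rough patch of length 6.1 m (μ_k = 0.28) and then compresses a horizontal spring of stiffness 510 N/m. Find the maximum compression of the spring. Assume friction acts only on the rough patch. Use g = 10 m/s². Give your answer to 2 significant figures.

Initial energy: E₁ = mgh = (11)(10)(5.5) = 605.00 J
Friction removes W_f = μ_k mg d = (0.28)(11)(10)(6.1) = 187.9 J
Energy reaching the spring: E = 605.00 − 187.9 = 417.12 J
At max compression ½kx² = E ⇒ x = √(2E/k) = √(2 × 417.12/510) = 1.279 m

x = 1.3 m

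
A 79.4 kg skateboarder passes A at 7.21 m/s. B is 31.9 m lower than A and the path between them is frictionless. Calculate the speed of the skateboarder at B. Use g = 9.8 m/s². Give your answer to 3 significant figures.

By conservation of mechanical energy, ½mv₀² + mgh = ½mv²
The mass cancels from both sides.
v² = v₀² + 2gh = (7.21)² + 2(9.8)(31.9) = 677.22
v = √677.22 = 26.02 m/s

v = 26.0 m/s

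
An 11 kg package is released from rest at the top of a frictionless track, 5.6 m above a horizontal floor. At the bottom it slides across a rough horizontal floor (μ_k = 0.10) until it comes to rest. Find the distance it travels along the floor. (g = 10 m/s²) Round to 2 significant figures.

d = 56 m

Energy at the top = energy at the end + work done against friction:
At rest all PE has been dissipated by friction: mgh = μ_k m g d
d = h/μ_k = 5.6/0.10 = 56.00 m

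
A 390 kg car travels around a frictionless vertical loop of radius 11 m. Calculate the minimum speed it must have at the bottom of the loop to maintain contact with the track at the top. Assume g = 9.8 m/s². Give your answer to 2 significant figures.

At the top: mg = mv_top²/r ⇒ v_top² = gr = 107.8 m²/s²
Energy from bottom to top (height 2r): ½mv_bot² = ½mv_top² + mg(2r)
v_bot² = gr + 4gr = 5gr = 539.0
v_bot = √(5gr) = 23.22 m/s

v = 23 m/s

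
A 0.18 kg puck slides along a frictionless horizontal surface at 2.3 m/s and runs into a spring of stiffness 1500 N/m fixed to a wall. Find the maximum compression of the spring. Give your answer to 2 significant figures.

x = 0.025 m

At max compression the puck is momentarily at rest: ½mv² = ½kx²
x = v√(m/k) = 2.3 × √(0.18/1500) = 0.02520 m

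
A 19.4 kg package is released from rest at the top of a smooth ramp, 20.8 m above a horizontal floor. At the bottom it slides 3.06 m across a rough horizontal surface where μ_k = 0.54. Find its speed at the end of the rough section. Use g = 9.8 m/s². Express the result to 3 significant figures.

v = 19.4 m/s

Energy at the top = energy at the end + work done against friction:
mgh = ½mv² + μ_k m g d
W_f = μ_k mg d = (0.54)(19.4)(9.8)(3.06) = 314.2 J
½mv² = mgh − W_f = 3954.5 − 314.2 = 3640.3 J
v = √(2 × 3640.3/19.4) = 19.37 m/s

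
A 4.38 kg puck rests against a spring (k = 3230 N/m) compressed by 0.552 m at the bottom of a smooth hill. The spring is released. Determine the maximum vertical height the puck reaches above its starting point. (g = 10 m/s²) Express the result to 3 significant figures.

h = 11.2 m

At maximum height the puck is at rest, so ½kx² = mgh
h = kx²/(2mg) = (3230)(0.552)²/(2 × 4.38 × 10) = 11.24 m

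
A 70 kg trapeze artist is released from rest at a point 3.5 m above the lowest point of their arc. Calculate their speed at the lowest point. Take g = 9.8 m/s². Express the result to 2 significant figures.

v = 8.3 m/s

By conservation of mechanical energy, mgh = ½mv²
v = √(2gh) = √(2 × 9.8 × 3.5) = √68.600 = 8.283 m/s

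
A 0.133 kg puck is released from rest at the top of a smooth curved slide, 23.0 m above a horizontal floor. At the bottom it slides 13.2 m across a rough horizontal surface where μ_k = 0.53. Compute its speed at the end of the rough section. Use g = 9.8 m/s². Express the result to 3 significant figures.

v = 17.7 m/s

Applying the work–energy principle:
mgh = ½mv² + μ_k m g d
W_f = μ_k mg d = (0.53)(0.133)(9.8)(13.2) = 9.119 J
½mv² = mgh − W_f = 29.978 − 9.119 = 20.860 J
v = √(2 × 20.860/0.133) = 17.71 m/s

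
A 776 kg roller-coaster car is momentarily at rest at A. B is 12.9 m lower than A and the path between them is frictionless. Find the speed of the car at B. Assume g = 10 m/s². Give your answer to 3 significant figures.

By conservation of mechanical energy, mgh = ½mv²
The mass cancels from both sides.
v = √(2gh) = √(2 × 10 × 12.9) = √258.00 = 16.06 m/s

v = 16.1 m/s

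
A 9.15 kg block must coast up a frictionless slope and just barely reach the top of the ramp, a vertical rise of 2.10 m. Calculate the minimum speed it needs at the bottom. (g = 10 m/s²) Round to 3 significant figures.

At the top it is momentarily at rest, so all KE converts to PE: ½mv² = mgh
v = √(2gh) = √(2 × 10 × 2.10) = 6.481 m/s

v = 6.48 m/s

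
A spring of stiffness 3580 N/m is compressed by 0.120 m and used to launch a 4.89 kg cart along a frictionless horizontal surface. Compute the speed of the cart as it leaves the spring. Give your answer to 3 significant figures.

The cart leaves the spring when the spring is at natural length, so ½kx² = ½mv²
v = x√(k/m) = 0.120 × √(3580/4.89) = 3.247 m/s

v = 3.25 m/s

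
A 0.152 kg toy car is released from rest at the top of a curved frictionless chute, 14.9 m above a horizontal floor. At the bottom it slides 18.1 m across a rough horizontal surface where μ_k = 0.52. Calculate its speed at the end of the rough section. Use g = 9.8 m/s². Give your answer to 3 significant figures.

v = 10.4 m/s

Applying the work–energy principle:
mgh = ½mv² + μ_k m g d
W_f = μ_k mg d = (0.52)(0.152)(9.8)(18.1) = 14.02 J
½mv² = mgh − W_f = 22.195 − 14.02 = 8.1749 J
v = √(2 × 8.1749/0.152) = 10.37 m/s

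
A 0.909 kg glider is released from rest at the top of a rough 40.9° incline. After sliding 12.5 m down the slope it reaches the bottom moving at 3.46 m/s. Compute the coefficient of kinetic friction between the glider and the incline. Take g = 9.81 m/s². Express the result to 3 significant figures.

μ_k = 0.802

Energy balance down the incline: mg L sinθ − ½mv² = μ_k (mg cosθ) L
mgL sinθ = 72.981 J; ½mv² = 5.4411 J
W_f = 72.981 − 5.4411 = 67.54 J
μ_k = W_f/(mg cosθ · L) = 67.54/(6.740 × 12.5) = 0.8016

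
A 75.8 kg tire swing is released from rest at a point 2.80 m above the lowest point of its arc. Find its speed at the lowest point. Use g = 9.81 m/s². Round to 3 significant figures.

v = 7.41 m/s

Equating total energy at the two states: mgh = ½mv²
v = √(2gh) = √(2 × 9.81 × 2.80) = √54.936 = 7.412 m/s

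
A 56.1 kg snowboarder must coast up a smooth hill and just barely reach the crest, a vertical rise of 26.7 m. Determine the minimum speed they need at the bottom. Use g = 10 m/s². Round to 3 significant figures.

v = 23.1 m/s

At the top they are momentarily at rest, so all KE converts to PE: ½mv² = mgh
v = √(2gh) = √(2 × 10 × 26.7) = 23.11 m/s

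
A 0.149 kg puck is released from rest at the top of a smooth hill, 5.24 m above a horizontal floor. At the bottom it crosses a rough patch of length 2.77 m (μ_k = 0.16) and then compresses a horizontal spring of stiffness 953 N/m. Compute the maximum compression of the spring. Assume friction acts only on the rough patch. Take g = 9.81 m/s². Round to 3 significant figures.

Initial energy: E₁ = mgh = (0.149)(9.81)(5.24) = 7.6593 J
Friction removes W_f = μ_k mg d = (0.16)(0.149)(9.81)(2.77) = 0.6478 J
Energy reaching the spring: E = 7.6593 − 0.6478 = 7.0114 J
At max compression ½kx² = E ⇒ x = √(2E/k) = √(2 × 7.0114/953) = 0.1213 m

x = 0.121 m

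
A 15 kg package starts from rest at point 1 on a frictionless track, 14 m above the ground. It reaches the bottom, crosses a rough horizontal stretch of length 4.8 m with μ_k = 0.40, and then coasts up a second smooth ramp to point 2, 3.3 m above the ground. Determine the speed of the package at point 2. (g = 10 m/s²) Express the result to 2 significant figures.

Energy at 1: mgh₁ = (15)(10)(14) = 2100.0 J
Friction loss: W_f = μ_k mg d = 288.0 J
At 2: ½mv² + mgh₂ = mgh₁ − W_f
½mv² = 2100.0 − 288.0 − 495.00 = 1317.0 J
v = √(2 × 1317.0/15) = 13.25 m/s

v = 13 m/s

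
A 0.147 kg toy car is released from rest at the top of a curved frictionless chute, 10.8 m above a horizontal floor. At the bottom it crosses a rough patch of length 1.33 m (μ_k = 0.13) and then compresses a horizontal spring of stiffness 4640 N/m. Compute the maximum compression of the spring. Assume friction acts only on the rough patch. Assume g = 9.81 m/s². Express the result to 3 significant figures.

Initial energy: E₁ = mgh = (0.147)(9.81)(10.8) = 15.574 J
Friction removes W_f = μ_k mg d = (0.13)(0.147)(9.81)(1.33) = 0.2493 J
Energy reaching the spring: E = 15.574 − 0.2493 = 15.325 J
At max compression ½kx² = E ⇒ x = √(2E/k) = √(2 × 15.325/4640) = 0.08127 m

x = 0.0813 m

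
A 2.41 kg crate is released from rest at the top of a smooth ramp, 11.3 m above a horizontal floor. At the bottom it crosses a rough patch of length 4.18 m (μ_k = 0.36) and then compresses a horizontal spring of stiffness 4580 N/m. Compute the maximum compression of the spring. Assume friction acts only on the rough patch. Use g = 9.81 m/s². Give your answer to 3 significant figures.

Initial energy: E₁ = mgh = (2.41)(9.81)(11.3) = 267.16 J
Friction removes W_f = μ_k mg d = (0.36)(2.41)(9.81)(4.18) = 35.58 J
Energy reaching the spring: E = 267.16 − 35.58 = 231.58 J
At max compression ½kx² = E ⇒ x = √(2E/k) = √(2 × 231.58/4580) = 0.3180 m

x = 0.318 m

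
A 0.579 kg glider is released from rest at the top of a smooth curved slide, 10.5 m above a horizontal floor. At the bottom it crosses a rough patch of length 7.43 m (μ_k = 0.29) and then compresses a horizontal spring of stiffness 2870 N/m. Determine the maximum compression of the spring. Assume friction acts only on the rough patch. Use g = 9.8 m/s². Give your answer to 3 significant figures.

x = 0.182 m

Initial energy: E₁ = mgh = (0.579)(9.8)(10.5) = 59.579 J
Friction removes W_f = μ_k mg d = (0.29)(0.579)(9.8)(7.43) = 12.23 J
Energy reaching the spring: E = 59.579 − 12.23 = 47.353 J
At max compression ½kx² = E ⇒ x = √(2E/k) = √(2 × 47.353/2870) = 0.1817 m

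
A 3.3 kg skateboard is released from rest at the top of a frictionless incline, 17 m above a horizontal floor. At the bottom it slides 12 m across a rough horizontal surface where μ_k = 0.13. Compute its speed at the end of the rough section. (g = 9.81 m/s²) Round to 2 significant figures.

v = 17 m/s

Energy bookkeeping (friction removes W_f = μ_k N d):
mgh = ½mv² + μ_k m g d
W_f = μ_k mg d = (0.13)(3.3)(9.81)(12) = 50.50 J
½mv² = mgh − W_f = 550.34 − 50.50 = 499.84 J
v = √(2 × 499.84/3.3) = 17.40 m/s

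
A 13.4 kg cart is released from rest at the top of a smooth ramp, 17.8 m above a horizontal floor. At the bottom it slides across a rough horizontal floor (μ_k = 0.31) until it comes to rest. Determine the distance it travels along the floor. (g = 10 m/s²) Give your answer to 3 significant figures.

d = 57.4 m

Energy bookkeeping (friction removes W_f = μ_k N d):
At rest all PE has been dissipated by friction: mgh = μ_k m g d
d = h/μ_k = 17.8/0.31 = 57.42 m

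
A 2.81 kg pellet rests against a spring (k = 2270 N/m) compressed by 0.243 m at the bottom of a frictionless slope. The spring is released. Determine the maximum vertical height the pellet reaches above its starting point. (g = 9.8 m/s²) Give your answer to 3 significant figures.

h = 2.43 m

At maximum height the pellet is at rest, so ½kx² = mgh
h = kx²/(2mg) = (2270)(0.243)²/(2 × 2.81 × 9.8) = 2.434 m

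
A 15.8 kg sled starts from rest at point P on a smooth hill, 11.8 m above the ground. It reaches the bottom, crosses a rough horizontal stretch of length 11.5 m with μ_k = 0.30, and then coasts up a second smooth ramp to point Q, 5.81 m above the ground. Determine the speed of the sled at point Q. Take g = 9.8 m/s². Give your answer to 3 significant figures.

Energy at P: mgh₁ = (15.8)(9.8)(11.8) = 1827.1 J
Friction loss: W_f = μ_k mg d = 534.2 J
At Q: ½mv² + mgh₂ = mgh₁ − W_f
½mv² = 1827.1 − 534.2 − 899.62 = 393.29 J
v = √(2 × 393.29/15.8) = 7.056 m/s

v = 7.06 m/s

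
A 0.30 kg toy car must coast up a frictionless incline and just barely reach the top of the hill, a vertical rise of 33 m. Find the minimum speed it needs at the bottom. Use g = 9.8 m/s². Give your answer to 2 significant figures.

At the top it is momentarily at rest, so all KE converts to PE: ½mv² = mgh
v = √(2gh) = √(2 × 9.8 × 33) = 25.43 m/s

v = 25 m/s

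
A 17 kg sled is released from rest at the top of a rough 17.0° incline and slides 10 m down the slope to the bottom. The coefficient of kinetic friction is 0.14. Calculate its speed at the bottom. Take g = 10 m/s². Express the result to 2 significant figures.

v = 5.6 m/s

Energy: mgh = ½mv² + W_f, with h = L sinθ and W_f = μ_k (mg cosθ) L
mgh = mgL sinθ = (17)(10)(10)sin17.0° = 497.03 J
W_f = μ_k mg cosθ · L = (0.14)(17)(10)cos17.0°·10 = 227.6 J
½mv² = 497.03 − 227.6 = 269.43 J
v = √(2 × 269.43/17) = 5.630 m/s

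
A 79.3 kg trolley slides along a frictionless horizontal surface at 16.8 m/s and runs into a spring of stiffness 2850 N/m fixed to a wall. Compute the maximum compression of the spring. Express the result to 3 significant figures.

x = 2.80 m

Conservation of energy between contact and max compression: ½mv² = ½kx²
x = v√(m/k) = 16.8 × √(79.3/2850) = 2.802 m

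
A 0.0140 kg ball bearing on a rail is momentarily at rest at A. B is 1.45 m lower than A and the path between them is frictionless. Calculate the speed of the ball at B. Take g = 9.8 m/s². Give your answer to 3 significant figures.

v = 5.33 m/s

Energy conservation between the two points: mgh = ½mv²
v = √(2gh) = √(2 × 9.8 × 1.45) = √28.420 = 5.331 m/s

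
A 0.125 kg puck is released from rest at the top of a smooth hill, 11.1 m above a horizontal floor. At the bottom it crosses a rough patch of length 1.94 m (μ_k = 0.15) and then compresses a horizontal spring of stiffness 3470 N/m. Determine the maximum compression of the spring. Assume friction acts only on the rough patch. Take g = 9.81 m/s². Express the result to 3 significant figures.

Initial energy: E₁ = mgh = (0.125)(9.81)(11.1) = 13.611 J
Friction removes W_f = μ_k mg d = (0.15)(0.125)(9.81)(1.94) = 0.3568 J
Energy reaching the spring: E = 13.611 − 0.3568 = 13.255 J
At max compression ½kx² = E ⇒ x = √(2E/k) = √(2 × 13.255/3470) = 0.08740 m

x = 0.0874 m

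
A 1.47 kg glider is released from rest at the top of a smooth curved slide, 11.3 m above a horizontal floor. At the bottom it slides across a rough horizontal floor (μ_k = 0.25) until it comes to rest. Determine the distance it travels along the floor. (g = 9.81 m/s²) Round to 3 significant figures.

d = 45.2 m

Energy at the top = energy at the end + work done against friction:
At rest all PE has been dissipated by friction: mgh = μ_k m g d
d = h/μ_k = 11.3/0.25 = 45.20 m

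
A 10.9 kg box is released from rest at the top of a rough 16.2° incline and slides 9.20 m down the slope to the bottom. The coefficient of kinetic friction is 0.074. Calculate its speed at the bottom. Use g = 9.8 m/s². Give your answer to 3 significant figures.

Taking the bottom as reference, mgh = ½mv² + μ_k N L with h = L sinθ, N = mg cosθ:
mgh = mgL sinθ = (10.9)(9.8)(9.20)sin16.2° = 274.18 J
W_f = μ_k mg cosθ · L = (0.074)(10.9)(9.8)cos16.2°·9.20 = 69.84 J
½mv² = 274.18 − 69.84 = 204.34 J
v = √(2 × 204.34/10.9) = 6.123 m/s

v = 6.12 m/s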